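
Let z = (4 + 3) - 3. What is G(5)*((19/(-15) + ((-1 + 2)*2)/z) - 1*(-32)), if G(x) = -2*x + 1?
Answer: -2811/10 ≈ -281.10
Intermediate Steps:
z = 4 (z = 7 - 3 = 4)
G(x) = 1 - 2*x
G(5)*((19/(-15) + ((-1 + 2)*2)/z) - 1*(-32)) = (1 - 2*5)*((19/(-15) + ((-1 + 2)*2)/4) - 1*(-32)) = (1 - 10)*((19*(-1/15) + (1*2)*(1/4)) + 32) = -9*((-19/15 + 2*(1/4)) + 32) = -9*((-19/15 + 1/2) + 32) = -9*(-23/30 + 32) = -9*937/30 = -2811/10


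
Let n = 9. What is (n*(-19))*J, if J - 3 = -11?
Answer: 1368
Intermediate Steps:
J = -8 (J = 3 - 11 = -8)
(n*(-19))*J = (9*(-19))*(-8) = -171*(-8) = 1368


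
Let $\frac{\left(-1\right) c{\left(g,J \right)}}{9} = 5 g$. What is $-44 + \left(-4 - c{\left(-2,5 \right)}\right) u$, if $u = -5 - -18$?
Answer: $-1266$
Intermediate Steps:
$u = 13$ ($u = -5 + 18 = 13$)
$c{\left(g,J \right)} = - 45 g$ ($c{\left(g,J \right)} = - 9 \cdot 5 g = - 45 g$)
$-44 + \left(-4 - c{\left(-2,5 \right)}\right) u = -44 + \left(-4 - \left(-45\right) \left(-2\right)\right) 13 = -44 + \left(-4 - 90\right) 13 = -44 - 1222 = -1266$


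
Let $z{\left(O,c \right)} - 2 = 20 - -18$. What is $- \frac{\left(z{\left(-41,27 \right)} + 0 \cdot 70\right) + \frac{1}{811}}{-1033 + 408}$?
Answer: $\frac{32441}{506875} \approx 0.064002$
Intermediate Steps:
$z{\left(O,c \right)} = 40$ ($z{\left(O,c \right)} = 2 + \left(20 - -18\right) = 2 + \left(20 + 18\right) = 2 + 38 = 40$)
$- \frac{\left(z{\left(-41,27 \right)} + 0 \cdot 70\right) + \frac{1}{811}}{-1033 + 408} = - \frac{\left(40 + 0 \cdot 70\right) + \frac{1}{811}}{-1033 + 408} = - \frac{\left(40 + 0\right) + \frac{1}{811}}{-625} = - \frac{\left(40 + \frac{1}{811}\right) \left(-1\right)}{625} = - \frac{32441 \left(-1\right)}{811 \cdot 625} = \left(-1\right) \left(- \frac{32441}{506875}\right) = \frac{32441}{506875}$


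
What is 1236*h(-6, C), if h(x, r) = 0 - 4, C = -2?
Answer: -4944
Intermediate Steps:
h(x, r) = -4
1236*h(-6, C) = 1236*(-4) = -4944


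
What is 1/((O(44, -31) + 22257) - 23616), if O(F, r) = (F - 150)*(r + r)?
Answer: 1/5213 ≈ 0.00019183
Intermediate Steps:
O(F, r) = 2*r*(-150 + F) (O(F, r) = (-150 + F)*(2*r) = 2*r*(-150 + F))
1/((O(44, -31) + 22257) - 23616) = 1/((2*(-31)*(-150 + 44) + 22257) - 23616) = 1/((2*(-31)*(-106) + 22257) - 23616) = 1/((6572 + 22257) - 23616) = 1/(28829 - 23616) = 1/5213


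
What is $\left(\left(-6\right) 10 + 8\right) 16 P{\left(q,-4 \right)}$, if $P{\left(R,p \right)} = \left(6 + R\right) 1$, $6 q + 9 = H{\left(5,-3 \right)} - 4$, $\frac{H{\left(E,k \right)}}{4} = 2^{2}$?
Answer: $-5408$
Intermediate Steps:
$H{\left(E,k \right)} = 16$ ($H{\left(E,k \right)} = 4 \cdot 2^{2} = 4 \cdot 4 = 16$)
$q = \frac{1}{2}$ ($q = - \frac{3}{2} + \frac{16 - 4}{6} = - \frac{3}{2} + \frac{1}{6} \cdot 12 = - \frac{3}{2} + 2 = \frac{1}{2} \approx 0.5$)
$P{\left(R,p \right)} = 6 + R$
$\left(\left(-6\right) 10 + 8\right) 16 P{\left(q,-4 \right)} = \left(\left(-6\right) 10 + 8\right) 16 \left(6 + \frac{1}{2}\right) = \left(-60 + 8\right) 16 \cdot \frac{13}{2} = \left(-52\right) 104 = -5408$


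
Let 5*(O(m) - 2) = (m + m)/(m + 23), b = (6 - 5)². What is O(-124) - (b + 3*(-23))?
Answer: 35598/505 ≈ 70.491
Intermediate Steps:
b = 1 (b = 1² = 1)
O(m) = 2 + 2*m/(5*(23 + m)) (O(m) = 2 + ((m + m)/(m + 23))/5 = 2 + ((2*m)/(23 + m))/5 = 2 + (2*m/(23 + m))/5 = 2 + 2*m/(5*(23 + m)))
O(-124) - (b + 3*(-23)) = 2*(115 + 6*(-124))/(5*(23 - 124)) - (1 + 3*(-23)) = (⅖)*(115 - 744)/(-101) - (1 - 69) = (⅖)*(-1/101)*(-629) - 1*(-68) = 1258/505 + 68 = 35598/505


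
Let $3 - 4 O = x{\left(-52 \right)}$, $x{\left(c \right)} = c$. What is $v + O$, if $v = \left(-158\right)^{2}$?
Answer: $\frac{99911}{4} \approx 24978.0$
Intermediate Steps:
$v = 24964$
$O = \frac{55}{4}$ ($O = \frac{3}{4} - -13 = \frac{3}{4} + 13 = \frac{55}{4} \approx 13.75$)
$v + O = 24964 + \frac{55}{4} = \frac{99911}{4}$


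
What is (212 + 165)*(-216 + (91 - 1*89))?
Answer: -80678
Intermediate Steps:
(212 + 165)*(-216 + (91 - 1*89)) = 377*(-216 + (91 - 89)) = 377*(-216 + 2) = 377*(-214) = -80678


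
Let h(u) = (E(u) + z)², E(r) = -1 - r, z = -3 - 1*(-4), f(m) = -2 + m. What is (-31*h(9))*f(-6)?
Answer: 20088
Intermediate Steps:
z = 1 (z = -3 + 4 = 1)
h(u) = u² (h(u) = ((-1 - u) + 1)² = (-u)² = u²)
(-31*h(9))*f(-6) = (-31*9²)*(-2 - 6) = -31*81*(-8) = -2511*(-8) = 20088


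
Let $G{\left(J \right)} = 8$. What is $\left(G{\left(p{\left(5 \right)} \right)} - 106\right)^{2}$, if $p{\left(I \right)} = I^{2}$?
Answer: $9604$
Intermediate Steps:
$\left(G{\left(p{\left(5 \right)} \right)} - 106\right)^{2} = \left(8 - 106\right)^{2} = \left(-98\right)^{2} = 9604$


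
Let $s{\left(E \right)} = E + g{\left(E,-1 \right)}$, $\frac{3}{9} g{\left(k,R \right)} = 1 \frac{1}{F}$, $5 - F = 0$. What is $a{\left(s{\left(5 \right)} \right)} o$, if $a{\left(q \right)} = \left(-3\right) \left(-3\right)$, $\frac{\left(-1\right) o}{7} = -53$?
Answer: $3339$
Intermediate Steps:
$o = 371$ ($o = \left(-7\right) \left(-53\right) = 371$)
$F = 5$ ($F = 5 - 0 = 5 + 0 = 5$)
$g{\left(k,R \right)} = \frac{3}{5}$ ($g{\left(k,R \right)} = 3 \cdot 1 \cdot \frac{1}{5} = 3 \cdot \frac{1}{5} = \frac{3}{5}$)
$s{\left(E \right)} = \frac{3}{5} + E$ ($s{\left(E \right)} = E + \frac{3}{5} = \frac{3}{5} + E$)
$a{\left(q \right)} = 9$
$a{\left(s{\left(5 \right)} \right)} o = 9 \cdot 371 = 3339$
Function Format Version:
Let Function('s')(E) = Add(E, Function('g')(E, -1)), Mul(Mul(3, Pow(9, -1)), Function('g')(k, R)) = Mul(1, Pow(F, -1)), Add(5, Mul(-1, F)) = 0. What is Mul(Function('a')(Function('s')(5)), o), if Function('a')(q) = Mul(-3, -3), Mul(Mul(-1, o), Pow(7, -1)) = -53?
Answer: 3339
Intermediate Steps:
o = 371 (o = Mul(-7, -53) = 371)
F = 5 (F = Add(5, Mul(-1, 0)) = Add(5, 0) = 5)
Function('g')(k, R) = Rational(3, 5) (Function('g')(k, R) = Mul(3, Mul(1, Pow(5, -1))) = Mul(3, Mul(1, Rational(1, 5))) = Mul(3, Rational(1, 5)) = Rational(3, 5))
Function('s')(E) = Add(Rational(3, 5), E) (Function('s')(E) = Add(E, Rational(3, 5)) = Add(Rational(3, 5), E))
Function('a')(q) = 9
Mul(Function('a')(Function('s')(5)), o) = Mul(9, 371) = 3339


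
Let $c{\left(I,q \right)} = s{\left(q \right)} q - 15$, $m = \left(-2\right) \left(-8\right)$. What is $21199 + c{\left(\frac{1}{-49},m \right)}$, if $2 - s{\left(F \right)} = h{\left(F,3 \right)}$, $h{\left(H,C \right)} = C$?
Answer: $21168$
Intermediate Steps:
$s{\left(F \right)} = -1$ ($s{\left(F \right)} = 2 - 3 = -1$)
$m = 16$
$c{\left(I,q \right)} = -15 - q$ ($c{\left(I,q \right)} = - q - 15 = -15 - q$)
$21199 + c{\left(\frac{1}{-49},m \right)} = 21199 - 31 = 21168$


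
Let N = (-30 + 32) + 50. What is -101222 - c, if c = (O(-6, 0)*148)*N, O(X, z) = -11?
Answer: -16566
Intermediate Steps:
N = 52 (N = 2 + 50 = 52)
c = -84656 (c = -11*148*52 = -1628*52 = -84656)
-101222 - c = -101222 - 1*(-84656) = -101222 + 84656 = -16566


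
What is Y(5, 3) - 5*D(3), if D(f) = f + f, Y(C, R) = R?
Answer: -27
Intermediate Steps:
D(f) = 2*f
Y(5, 3) - 5*D(3) = 3 - 10*3 = 3 - 5*6 = 3 - 30 = -27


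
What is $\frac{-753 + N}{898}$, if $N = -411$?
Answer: $- \frac{582}{449} \approx -1.2962$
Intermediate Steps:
$\frac{-753 + N}{898} = \frac{-753 - 411}{898} = \left(-1164\right) \frac{1}{898} = - \frac{582}{449}$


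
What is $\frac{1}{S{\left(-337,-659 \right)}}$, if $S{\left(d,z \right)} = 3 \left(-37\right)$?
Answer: $- \frac{1}{111} \approx -0.009009$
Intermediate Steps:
$S{\left(d,z \right)} = -111$
$\frac{1}{S{\left(-337,-659 \right)}} = \frac{1}{-111} = - \frac{1}{111}$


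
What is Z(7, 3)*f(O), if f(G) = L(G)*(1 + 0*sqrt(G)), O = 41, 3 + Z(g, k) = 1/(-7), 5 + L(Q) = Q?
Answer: -792/7 ≈ -113.14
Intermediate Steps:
L(Q) = -5 + Q
Z(g, k) = -22/7 (Z(g, k) = -3 + 1/(-7) = -3 - 1/7 = -22/7)
f(G) = -5 + G (f(G) = (-5 + G)*(1 + 0*sqrt(G)) = (-5 + G)*(1 + 0) = (-5 + G)*1 = -5 + G)
Z(7, 3)*f(O) = -22*(-5 + 41)/7 = -22/7*36 = -792/7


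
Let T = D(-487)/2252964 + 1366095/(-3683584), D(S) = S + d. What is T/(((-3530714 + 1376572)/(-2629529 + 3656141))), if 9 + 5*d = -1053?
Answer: 329407618729370637/1862206874107771520 ≈ 0.17689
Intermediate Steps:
d = -1062/5 (d = -9/5 + (1/5)*(-1053) = -9/5 - 1053/5 = -1062/5 ≈ -212.40)
D(S) = -1062/5 + S (D(S) = S - 1062/5 = -1062/5 + S)
T = -3850423942787/10373727678720 (T = (-1062/5 - 487)/2252964 + 1366095/(-3683584) = -3497/5*1/2252964 + 1366095*(-1/3683584) = -3497/11264820 - 1366095/3683584 = -3850423942787/10373727678720 ≈ -0.37117)
T/(((-3530714 + 1376572)/(-2629529 + 3656141))) = -3850423942787*(-2629529 + 3656141)/(-3530714 + 1376572)/10373727678720 = -3850423942787/(10373727678720*((-2154142/1026612))) = -3850423942787/(10373727678720*((-2154142*1/1026612))) = -3850423942787/(10373727678720*(-1077071/513306)) = -3850423942787/10373727678720*(-513306/1077071) = 329407618729370637/1862206874107771520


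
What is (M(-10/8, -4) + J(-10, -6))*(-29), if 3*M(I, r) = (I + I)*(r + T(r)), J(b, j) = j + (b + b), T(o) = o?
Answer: 1682/3 ≈ 560.67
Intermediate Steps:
J(b, j) = j + 2*b
M(I, r) = 4*I*r/3 (M(I, r) = ((I + I)*(r + r))/3 = ((2*I)*(2*r))/3 = (4*I*r)/3 = 4*I*r/3)
(M(-10/8, -4) + J(-10, -6))*(-29) = ((4/3)*(-10/8)*(-4) + (-6 + 2*(-10)))*(-29) = ((4/3)*(-10*⅛)*(-4) + (-6 - 20))*(-29) = ((4/3)*(-5/4)*(-4) - 26)*(-29) = (20/3 - 26)*(-29) = -58/3*(-29) = 1682/3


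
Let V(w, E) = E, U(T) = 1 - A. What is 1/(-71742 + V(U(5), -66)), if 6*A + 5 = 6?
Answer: -1/71808 ≈ -1.3926e-5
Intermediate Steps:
A = ⅙ (A = -⅚ + (⅙)*6 = -⅚ + 1 = ⅙ ≈ 0.16667)
U(T) = ⅚ (U(T) = 1 - 1*⅙ = 1 - ⅙ = ⅚)
1/(-71742 + V(U(5), -66)) = 1/(-71742 - 66) = 1/(-71808) = -1/71808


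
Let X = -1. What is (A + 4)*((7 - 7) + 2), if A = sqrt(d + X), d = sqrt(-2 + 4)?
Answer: 8 + 2*sqrt(-1 + sqrt(2)) ≈ 9.2872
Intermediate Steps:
d = sqrt(2) ≈ 1.4142
A = sqrt(-1 + sqrt(2)) (A = sqrt(sqrt(2) - 1) = sqrt(-1 + sqrt(2)) ≈ 0.64359)
(A + 4)*((7 - 7) + 2) = (sqrt(-1 + sqrt(2)) + 4)*((7 - 7) + 2) = (4 + sqrt(-1 + sqrt(2)))*(0 + 2) = (4 + sqrt(-1 + sqrt(2)))*2 = 8 + 2*sqrt(-1 + sqrt(2))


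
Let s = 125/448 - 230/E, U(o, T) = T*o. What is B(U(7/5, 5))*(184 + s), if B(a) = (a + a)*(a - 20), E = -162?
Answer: -87602281/2592 ≈ -33797.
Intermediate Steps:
B(a) = 2*a*(-20 + a) (B(a) = (2*a)*(-20 + a) = 2*a*(-20 + a))
s = 61645/36288 (s = 125/448 - 230/(-162) = 125*(1/448) - 230*(-1/162) = 125/448 + 115/81 = 61645/36288 ≈ 1.6988)
B(U(7/5, 5))*(184 + s) = (2*(5*(7/5))*(-20 + 5*(7/5)))*(184 + 61645/36288) = (2*(5*(7*(⅕)))*(-20 + 5*(7*(⅕))))*(6738637/36288) = (2*(5*(7/5))*(-20 + 5*(7/5)))*(6738637/36288) = (2*7*(-20 + 7))*(6738637/36288) = (2*7*(-13))*(6738637/36288) = -182*6738637/36288 = -87602281/2592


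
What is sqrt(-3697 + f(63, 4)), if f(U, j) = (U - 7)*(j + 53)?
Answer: I*sqrt(505) ≈ 22.472*I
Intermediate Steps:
f(U, j) = (-7 + U)*(53 + j)
sqrt(-3697 + f(63, 4)) = sqrt(-3697 + (-371 - 7*4 + 53*63 + 63*4)) = sqrt(-3697 + (-371 - 28 + 3339 + 252)) = sqrt(-3697 + 3192) = sqrt(-505) = I*sqrt(505)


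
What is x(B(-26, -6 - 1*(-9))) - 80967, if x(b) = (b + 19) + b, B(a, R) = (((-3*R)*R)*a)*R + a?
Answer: -76788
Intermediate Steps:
B(a, R) = a - 3*a*R³ (B(a, R) = ((-3*R²)*a)*R + a = (-3*a*R²)*R + a = -3*a*R³ + a = a - 3*a*R³)
x(b) = 19 + 2*b (x(b) = (19 + b) + b = 19 + 2*b)
x(B(-26, -6 - 1*(-9))) - 80967 = (19 + 2*(-26*(1 - 3*(-6 - 1*(-9))³))) - 80967 = (19 + 2*(-26*(1 - 3*(-6 + 9)³))) - 80967 = (19 + 2*(-26*(1 - 3*3³))) - 80967 = (19 + 2*(-26*(1 - 3*27))) - 80967 = (19 + 2*(-26*(1 - 81))) - 80967 = (19 + 2*(-26*(-80))) - 80967 = (19 + 2*2080) - 80967 = (19 + 4160) - 80967 = 4179 - 80967 = -76788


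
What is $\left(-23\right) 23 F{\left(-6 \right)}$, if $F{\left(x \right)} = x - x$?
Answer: $0$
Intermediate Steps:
$F{\left(x \right)} = 0$
$\left(-23\right) 23 F{\left(-6 \right)} = \left(-23\right) 23 \cdot 0 = \left(-529\right) 0 = 0$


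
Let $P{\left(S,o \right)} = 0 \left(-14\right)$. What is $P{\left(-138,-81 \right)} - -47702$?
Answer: $47702$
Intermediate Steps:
$P{\left(S,o \right)} = 0$
$P{\left(-138,-81 \right)} - -47702 = 0 - -47702 = 0 + 47702 = 47702$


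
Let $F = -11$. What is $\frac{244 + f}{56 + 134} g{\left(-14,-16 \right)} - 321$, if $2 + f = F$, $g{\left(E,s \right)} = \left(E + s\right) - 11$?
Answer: $- \frac{70461}{190} \approx -370.85$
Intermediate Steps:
$g{\left(E,s \right)} = -11 + E + s$
$f = -13$ ($f = -2 - 11 = -13$)
$\frac{244 + f}{56 + 134} g{\left(-14,-16 \right)} - 321 = \frac{244 - 13}{56 + 134} \left(-11 - 14 - 16\right) - 321 = \frac{231}{190} \left(-41\right) - 321 = - \frac{9471}{190} - 321 = - \frac{70461}{190}$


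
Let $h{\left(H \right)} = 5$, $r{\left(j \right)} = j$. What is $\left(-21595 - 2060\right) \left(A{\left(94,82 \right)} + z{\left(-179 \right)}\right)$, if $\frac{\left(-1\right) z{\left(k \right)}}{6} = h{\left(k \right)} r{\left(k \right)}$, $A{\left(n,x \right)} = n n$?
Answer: $-336042930$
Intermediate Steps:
$A{\left(n,x \right)} = n^{2}$
$z{\left(k \right)} = - 30 k$ ($z{\left(k \right)} = - 6 \cdot 5 k = - 30 k$)
$\left(-21595 - 2060\right) \left(A{\left(94,82 \right)} + z{\left(-179 \right)}\right) = \left(-21595 - 2060\right) \left(94^{2} - -5370\right) = - 23655 \left(8836 + 5370\right) = \left(-23655\right) 14206 = -336042930$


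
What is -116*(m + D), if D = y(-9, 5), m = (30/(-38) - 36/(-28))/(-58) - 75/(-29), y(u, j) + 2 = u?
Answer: 129940/133 ≈ 976.99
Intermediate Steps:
y(u, j) = -2 + u
m = 9942/3857 (m = (30*(-1/38) - 36*(-1/28))*(-1/58) - 75*(-1/29) = (-15/19 + 9/7)*(-1/58) + 75/29 = (66/133)*(-1/58) + 75/29 = -33/3857 + 75/29 = 9942/3857 ≈ 2.5777)
D = -11 (D = -2 - 9 = -11)
-116*(m + D) = -116*(9942/3857 - 11) = -116*(-32485/3857) = 129940/133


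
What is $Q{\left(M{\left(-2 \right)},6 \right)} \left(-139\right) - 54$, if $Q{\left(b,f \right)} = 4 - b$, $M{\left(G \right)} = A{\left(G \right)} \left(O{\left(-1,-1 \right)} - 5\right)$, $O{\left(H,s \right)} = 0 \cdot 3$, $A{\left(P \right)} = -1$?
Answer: $85$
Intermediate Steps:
$O{\left(H,s \right)} = 0$
$M{\left(G \right)} = 5$ ($M{\left(G \right)} = - (0 - 5) = \left(-1\right) \left(-5\right) = 5$)
$Q{\left(M{\left(-2 \right)},6 \right)} \left(-139\right) - 54 = \left(4 - 5\right) \left(-139\right) - 54 = \left(-1\right) \left(-139\right) - 54 = 139 - 54 = 85$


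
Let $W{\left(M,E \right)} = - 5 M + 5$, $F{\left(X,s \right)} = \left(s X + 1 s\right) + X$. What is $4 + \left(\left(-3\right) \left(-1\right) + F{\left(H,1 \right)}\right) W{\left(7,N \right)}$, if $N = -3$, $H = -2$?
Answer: $4$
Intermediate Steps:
$F{\left(X,s \right)} = X + s + X s$ ($F{\left(X,s \right)} = \left(X s + s\right) + X = \left(s + X s\right) + X = X + s + X s$)
$W{\left(M,E \right)} = 5 - 5 M$
$4 + \left(\left(-3\right) \left(-1\right) + F{\left(H,1 \right)}\right) W{\left(7,N \right)} = 4 + \left(\left(-3\right) \left(-1\right) - 3\right) \left(5 - 35\right) = 4 + \left(3 - 3\right) \left(5 - 35\right) = 4 + \left(3 - 3\right) \left(-30\right) = 4 + 0 \left(-30\right) = 4 + 0 = 4$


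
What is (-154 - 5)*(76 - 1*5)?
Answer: -11289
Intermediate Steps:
(-154 - 5)*(76 - 1*5) = -159*(76 - 5) = -159*71 = -11289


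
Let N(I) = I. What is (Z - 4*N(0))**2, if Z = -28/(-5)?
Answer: 784/25 ≈ 31.360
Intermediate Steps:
Z = 28/5 (Z = -28*(-1/5) = 28/5 ≈ 5.6000)
(Z - 4*N(0))**2 = (28/5 - 4*0)**2 = (28/5 + 0)**2 = (28/5)**2 = 784/25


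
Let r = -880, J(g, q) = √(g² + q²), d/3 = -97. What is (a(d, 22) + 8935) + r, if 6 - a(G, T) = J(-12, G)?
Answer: 8061 - 15*√377 ≈ 7769.8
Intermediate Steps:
d = -291 (d = 3*(-97) = -291)
a(G, T) = 6 - √(144 + G²) (a(G, T) = 6 - √((-12)² + G²) = 6 - √(144 + G²))
(a(d, 22) + 8935) + r = ((6 - √(144 + (-291)²)) + 8935) - 880 = ((6 - √(144 + 84681)) + 8935) - 880 = ((6 - √84825) + 8935) - 880 = ((6 - 15*√377) + 8935) - 880 = (8941 - 15*√377) - 880 = 8061 - 15*√377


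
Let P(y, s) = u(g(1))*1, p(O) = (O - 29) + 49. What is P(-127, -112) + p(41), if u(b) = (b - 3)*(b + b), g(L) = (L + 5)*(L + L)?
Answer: 277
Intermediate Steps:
g(L) = 2*L*(5 + L) (g(L) = (5 + L)*(2*L) = 2*L*(5 + L))
u(b) = 2*b*(-3 + b) (u(b) = (-3 + b)*(2*b) = 2*b*(-3 + b))
p(O) = 20 + O (p(O) = (-29 + O) + 49 = 20 + O)
P(y, s) = 216 (P(y, s) = (2*(2*1*(5 + 1))*(-3 + 2*1*(5 + 1)))*1 = (2*(2*1*6)*(-3 + 2*1*6))*1 = (2*12*(-3 + 12))*1 = (2*12*9)*1 = 216*1 = 216)
P(-127, -112) + p(41) = 216 + (20 + 41) = 216 + 61 = 277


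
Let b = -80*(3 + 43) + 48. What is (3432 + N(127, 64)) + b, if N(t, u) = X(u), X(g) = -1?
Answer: -201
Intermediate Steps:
N(t, u) = -1
b = -3632 (b = -80*46 + 48 = -3680 + 48 = -3632)
(3432 + N(127, 64)) + b = (3432 - 1) - 3632 = 3431 - 3632 = -201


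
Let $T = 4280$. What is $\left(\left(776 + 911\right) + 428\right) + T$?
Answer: $6395$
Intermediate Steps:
$\left(\left(776 + 911\right) + 428\right) + T = \left(\left(776 + 911\right) + 428\right) + 4280 = \left(1687 + 428\right) + 4280 = 2115 + 4280 = 6395$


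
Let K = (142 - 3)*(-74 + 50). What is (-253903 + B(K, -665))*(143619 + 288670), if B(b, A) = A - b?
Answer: -108604830048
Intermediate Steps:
K = -3336 (K = 139*(-24) = -3336)
(-253903 + B(K, -665))*(143619 + 288670) = (-253903 + (-665 - 1*(-3336)))*(143619 + 288670) = (-253903 + (-665 + 3336))*432289 = (-253903 + 2671)*432289 = -251232*432289 = -108604830048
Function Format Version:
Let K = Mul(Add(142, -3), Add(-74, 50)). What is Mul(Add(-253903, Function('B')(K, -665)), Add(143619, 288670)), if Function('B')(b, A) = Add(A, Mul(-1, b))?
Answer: -108604830048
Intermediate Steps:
K = -3336 (K = Mul(139, -24) = -3336)
Mul(Add(-253903, Function('B')(K, -665)), Add(143619, 288670)) = Mul(Add(-253903, Add(-665, Mul(-1, -3336))), Add(143619, 288670)) = Mul(Add(-253903, Add(-665, 3336)), 432289) = Mul(Add(-253903, 2671), 432289) = Mul(-251232, 432289) = -108604830048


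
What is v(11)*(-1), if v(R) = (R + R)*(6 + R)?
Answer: -374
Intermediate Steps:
v(R) = 2*R*(6 + R) (v(R) = (2*R)*(6 + R) = 2*R*(6 + R))
v(11)*(-1) = (2*11*(6 + 11))*(-1) = (2*11*17)*(-1) = 374*(-1) = -374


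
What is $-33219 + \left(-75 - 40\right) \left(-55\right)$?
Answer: $-26894$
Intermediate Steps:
$-33219 + \left(-75 - 40\right) \left(-55\right) = -33219 - -6325 = -33219 + 6325 = -26894$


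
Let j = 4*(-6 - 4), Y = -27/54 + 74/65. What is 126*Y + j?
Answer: 2629/65 ≈ 40.446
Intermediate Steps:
Y = 83/130 (Y = -27*1/54 + 74*(1/65) = -½ + 74/65 = 83/130 ≈ 0.63846)
j = -40 (j = 4*(-10) = -40)
126*Y + j = 126*(83/130) - 40 = 5229/65 - 40 = 2629/65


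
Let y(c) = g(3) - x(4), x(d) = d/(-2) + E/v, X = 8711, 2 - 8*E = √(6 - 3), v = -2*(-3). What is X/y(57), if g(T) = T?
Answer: 99514464/56641 - 418128*√3/56641 ≈ 1744.1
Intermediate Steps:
v = 6
E = ¼ - √3/8 (E = ¼ - √(6 - 3)/8 = ¼ - √3/8 ≈ 0.033494)
x(d) = 1/24 - d/2 - √3/48 (x(d) = d/(-2) + (¼ - √3/8)/6 = d*(-½) + (¼ - √3/8)*(⅙) = -d/2 + (1/24 - √3/48) = 1/24 - d/2 - √3/48)
y(c) = 119/24 + √3/48 (y(c) = 3 - (1/24 - ½*4 - √3/48) = 3 - (1/24 - 2 - √3/48) = 3 - (-47/24 - √3/48) = 3 + (47/24 + √3/48) = 119/24 + √3/48)
X/y(57) = 8711/(119/24 + √3/48)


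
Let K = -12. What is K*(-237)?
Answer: 2844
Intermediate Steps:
K*(-237) = -12*(-237) = 2844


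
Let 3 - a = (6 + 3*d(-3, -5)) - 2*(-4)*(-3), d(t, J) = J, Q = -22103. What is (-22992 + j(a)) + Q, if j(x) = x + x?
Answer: -45023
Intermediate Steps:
a = 36 (a = 3 - ((6 + 3*(-5)) - 2*(-4)*(-3)) = 3 - ((6 - 15) - (-8)*(-3)) = 3 - (-9 - 1*24) = 3 - (-9 - 24) = 3 - 1*(-33) = 3 + 33 = 36)
j(x) = 2*x
(-22992 + j(a)) + Q = (-22992 + 2*36) - 22103 = (-22992 + 72) - 22103 = -22920 - 22103 = -45023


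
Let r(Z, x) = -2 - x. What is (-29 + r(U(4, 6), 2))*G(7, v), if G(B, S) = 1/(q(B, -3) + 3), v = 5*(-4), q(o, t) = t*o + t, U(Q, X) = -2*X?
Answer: 11/7 ≈ 1.5714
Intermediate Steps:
q(o, t) = t + o*t (q(o, t) = o*t + t = t + o*t)
v = -20
G(B, S) = -1/(3*B) (G(B, S) = 1/(-3*(1 + B) + 3) = 1/((-3 - 3*B) + 3) = 1/(-3*B) = -1/(3*B))
(-29 + r(U(4, 6), 2))*G(7, v) = (-29 + (-2 - 1*2))*(-⅓/7) = (-29 + (-2 - 2))*(-⅓*⅐) = (-29 - 4)*(-1/21) = -33*(-1/21) = 11/7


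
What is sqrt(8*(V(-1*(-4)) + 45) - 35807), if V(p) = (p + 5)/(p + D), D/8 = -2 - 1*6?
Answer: 421*I*sqrt(5)/5 ≈ 188.28*I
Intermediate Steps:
D = -64 (D = 8*(-2 - 1*6) = 8*(-2 - 6) = 8*(-8) = -64)
V(p) = (5 + p)/(-64 + p) (V(p) = (p + 5)/(p - 64) = (5 + p)/(-64 + p))
sqrt(8*(V(-1*(-4)) + 45) - 35807) = sqrt(8*((5 - 1*(-4))/(-64 - 1*(-4)) + 45) - 35807) = sqrt(8*((5 + 4)/(-64 + 4) + 45) - 35807) = sqrt(8*(9/(-60) + 45) - 35807) = sqrt(8*(-1/60*9 + 45) - 35807) = sqrt(8*(-3/20 + 45) - 35807) = sqrt(8*(897/20) - 35807) = sqrt(1794/5 - 35807) = sqrt(-177241/5) = 421*I*sqrt(5)/5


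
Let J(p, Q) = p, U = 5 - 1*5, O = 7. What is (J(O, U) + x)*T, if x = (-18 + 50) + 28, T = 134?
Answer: 8978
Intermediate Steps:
x = 60 (x = 32 + 28 = 60)
U = 0 (U = 5 - 5 = 0)
(J(O, U) + x)*T = (7 + 60)*134 = 67*134 = 8978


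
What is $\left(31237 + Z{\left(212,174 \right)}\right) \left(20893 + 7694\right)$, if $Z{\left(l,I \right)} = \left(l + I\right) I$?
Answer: $2812989387$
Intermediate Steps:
$Z{\left(l,I \right)} = I \left(I + l\right)$ ($Z{\left(l,I \right)} = \left(I + l\right) I = I \left(I + l\right)$)
$\left(31237 + Z{\left(212,174 \right)}\right) \left(20893 + 7694\right) = \left(31237 + 174 \left(174 + 212\right)\right) \left(20893 + 7694\right) = \left(31237 + 174 \cdot 386\right) 28587 = \left(31237 + 67164\right) 28587 = 98401 \cdot 28587 = 2812989387$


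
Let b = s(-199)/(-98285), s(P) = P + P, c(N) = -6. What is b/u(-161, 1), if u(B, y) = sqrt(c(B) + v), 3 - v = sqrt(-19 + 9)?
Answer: 398/(98285*sqrt(-3 - I*sqrt(10))) ≈ 0.00076577 + 0.001782*I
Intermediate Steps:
v = 3 - I*sqrt(10) (v = 3 - sqrt(-19 + 9) = 3 - sqrt(-10) = 3 - I*sqrt(10) ≈ 3.0 - 3.1623*I)
s(P) = 2*P
u(B, y) = sqrt(-3 - I*sqrt(10)) (u(B, y) = sqrt(-6 + (3 - I*sqrt(10))) = sqrt(-3 - I*sqrt(10)))
b = 398/98285 (b = (2*(-199))/(-98285) = -398*(-1/98285) = 398/98285 ≈ 0.0040495)
b/u(-161, 1) = 398/(98285*(sqrt(-3 - I*sqrt(10)))) = 398/(98285*sqrt(-3 - I*sqrt(10)))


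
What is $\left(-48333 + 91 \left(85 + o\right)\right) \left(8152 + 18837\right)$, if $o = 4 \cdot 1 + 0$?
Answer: $-1085875426$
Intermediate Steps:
$o = 4$ ($o = 4 + 0 = 4$)
$\left(-48333 + 91 \left(85 + o\right)\right) \left(8152 + 18837\right) = \left(-48333 + 91 \left(85 + 4\right)\right) \left(8152 + 18837\right) = \left(-48333 + 91 \cdot 89\right) 26989 = \left(-48333 + 8099\right) 26989 = \left(-40234\right) 26989 = -1085875426$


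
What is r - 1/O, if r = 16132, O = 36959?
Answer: 596222587/36959 ≈ 16132.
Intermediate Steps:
r - 1/O = 16132 - 1/36959 = 596222587/36959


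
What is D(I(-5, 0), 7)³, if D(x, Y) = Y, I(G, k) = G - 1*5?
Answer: 343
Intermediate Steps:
I(G, k) = -5 + G (I(G, k) = G - 5 = -5 + G)
D(I(-5, 0), 7)³ = 7³ = 343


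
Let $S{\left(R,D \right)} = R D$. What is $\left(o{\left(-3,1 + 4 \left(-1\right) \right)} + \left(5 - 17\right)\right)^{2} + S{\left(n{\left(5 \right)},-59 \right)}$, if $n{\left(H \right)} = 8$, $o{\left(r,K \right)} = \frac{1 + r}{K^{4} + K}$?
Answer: $- \frac{497951}{1521} \approx -327.38$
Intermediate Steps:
$o{\left(r,K \right)} = \frac{1 + r}{K + K^{4}}$
$S{\left(R,D \right)} = D R$
$\left(o{\left(-3,1 + 4 \left(-1\right) \right)} + \left(5 - 17\right)\right)^{2} + S{\left(n{\left(5 \right)},-59 \right)} = \left(\frac{1 - 3}{\left(1 + 4 \left(-1\right)\right) + \left(1 + 4 \left(-1\right)\right)^{4}} + \left(5 - 17\right)\right)^{2} - 472 = \left(\frac{1}{\left(1 - 4\right) + \left(1 - 4\right)^{4}} \left(-2\right) - 12\right)^{2} - 472 = \left(\frac{1}{-3 + \left(-3\right)^{4}} \left(-2\right) - 12\right)^{2} - 472 = \left(\frac{1}{-3 + 81} \left(-2\right) - 12\right)^{2} - 472 = \left(\frac{1}{78} \left(-2\right) - 12\right)^{2} - 472 = \left(- \frac{1}{39} - 12\right)^{2} - 472 = \left(- \frac{469}{39}\right)^{2} - 472 = \frac{219961}{1521} - 472 = - \frac{497951}{1521}$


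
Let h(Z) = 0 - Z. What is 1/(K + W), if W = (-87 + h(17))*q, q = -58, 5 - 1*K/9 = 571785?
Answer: -1/5139988 ≈ -1.9455e-7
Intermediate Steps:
K = -5146020 (K = 45 - 9*571785 = 45 - 5146065 = -5146020)
h(Z) = -Z
W = 6032 (W = (-87 - 1*17)*(-58) = (-87 - 17)*(-58) = -104*(-58) = 6032)
1/(K + W) = 1/(-5146020 + 6032) = 1/(-5139988) = -1/5139988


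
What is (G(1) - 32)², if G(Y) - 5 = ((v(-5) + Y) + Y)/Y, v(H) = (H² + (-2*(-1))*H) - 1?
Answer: 121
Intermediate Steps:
v(H) = -1 + H² + 2*H (v(H) = (H² + 2*H) - 1 = -1 + H² + 2*H)
G(Y) = 5 + (14 + 2*Y)/Y (G(Y) = 5 + (((-1 + (-5)² + 2*(-5)) + Y) + Y)/Y = 5 + (((-1 + 25 - 10) + Y) + Y)/Y = 5 + ((14 + Y) + Y)/Y = 5 + (14 + 2*Y)/Y)
(G(1) - 32)² = ((7 + 14/1) - 32)² = ((7 + 14*1) - 32)² = ((7 + 14) - 32)² = (21 - 32)² = (-11)² = 121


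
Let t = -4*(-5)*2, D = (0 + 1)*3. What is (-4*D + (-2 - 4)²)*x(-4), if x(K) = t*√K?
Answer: 1920*I ≈ 1920.0*I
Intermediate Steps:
D = 3 (D = 1*3 = 3)
t = 40 (t = 20*2 = 40)
x(K) = 40*√K
(-4*D + (-2 - 4)²)*x(-4) = (-4*3 + (-2 - 4)²)*(40*√(-4)) = (-12 + (-6)²)*(40*(2*I)) = (-12 + 36)*(80*I) = 24*(80*I) = 1920*I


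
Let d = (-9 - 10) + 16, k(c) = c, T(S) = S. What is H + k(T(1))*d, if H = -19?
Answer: -22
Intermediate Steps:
d = -3 (d = -19 + 16 = -3)
H + k(T(1))*d = -19 + 1*(-3) = -19 - 3 = -22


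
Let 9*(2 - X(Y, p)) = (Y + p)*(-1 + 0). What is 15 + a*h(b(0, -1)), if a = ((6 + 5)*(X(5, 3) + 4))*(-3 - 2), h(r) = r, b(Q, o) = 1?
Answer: -3275/9 ≈ -363.89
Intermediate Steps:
X(Y, p) = 2 + Y/9 + p/9 (X(Y, p) = 2 - (Y + p)*(-1 + 0)/9 = 2 - (Y + p)*(-1)/9 = 2 - (-Y - p)/9 = 2 + (Y/9 + p/9) = 2 + Y/9 + p/9)
a = -3410/9 (a = ((6 + 5)*((2 + (⅑)*5 + (⅑)*3) + 4))*(-3 - 2) = (11*((2 + 5/9 + ⅓) + 4))*(-5) = (11*(26/9 + 4))*(-5) = (11*(62/9))*(-5) = (682/9)*(-5) = -3410/9 ≈ -378.89)
15 + a*h(b(0, -1)) = 15 - 3410/9*1 = 15 - 3410/9 = -3275/9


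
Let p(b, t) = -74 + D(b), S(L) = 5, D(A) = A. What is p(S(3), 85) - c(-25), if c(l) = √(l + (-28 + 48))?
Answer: -69 - I*√5 ≈ -69.0 - 2.2361*I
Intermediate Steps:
c(l) = √(20 + l) (c(l) = √(l + 20) = √(20 + l))
p(b, t) = -74 + b
p(S(3), 85) - c(-25) = (-74 + 5) - √(20 - 25) = -69 - √(-5) = -69 - I*√5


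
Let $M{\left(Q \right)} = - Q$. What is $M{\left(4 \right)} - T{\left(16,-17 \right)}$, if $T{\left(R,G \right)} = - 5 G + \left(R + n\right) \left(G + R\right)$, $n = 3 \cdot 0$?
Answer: $-73$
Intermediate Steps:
$n = 0$
$T{\left(R,G \right)} = - 5 G + R \left(G + R\right)$ ($T{\left(R,G \right)} = - 5 G + \left(R + 0\right) \left(G + R\right) = - 5 G + R \left(G + R\right)$)
$M{\left(4 \right)} - T{\left(16,-17 \right)} = \left(-1\right) 4 - \left(16^{2} - -85 - 272\right) = -4 - \left(256 + 85 - 272\right) = -4 - 69 = -73$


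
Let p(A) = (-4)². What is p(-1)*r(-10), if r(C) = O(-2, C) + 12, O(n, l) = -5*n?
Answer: 352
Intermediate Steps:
r(C) = 22 (r(C) = -5*(-2) + 12 = 10 + 12 = 22)
p(A) = 16
p(-1)*r(-10) = 16*22 = 352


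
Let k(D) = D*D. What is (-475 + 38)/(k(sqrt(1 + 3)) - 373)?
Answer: 437/369 ≈ 1.1843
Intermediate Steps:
k(D) = D**2
(-475 + 38)/(k(sqrt(1 + 3)) - 373) = (-475 + 38)/((sqrt(1 + 3))**2 - 373) = -437/((sqrt(4))**2 - 373) = -437/(2**2 - 373) = -437/(4 - 373) = -437/(-369) = -437*(-1/369) = 437/369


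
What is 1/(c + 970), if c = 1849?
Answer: 1/2819 ≈ 0.00035474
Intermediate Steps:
1/(c + 970) = 1/(1849 + 970) = 1/2819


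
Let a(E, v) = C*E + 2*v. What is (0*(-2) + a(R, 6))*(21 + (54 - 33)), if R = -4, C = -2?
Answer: 840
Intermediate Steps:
a(E, v) = -2*E + 2*v
(0*(-2) + a(R, 6))*(21 + (54 - 33)) = (0*(-2) + (-2*(-4) + 2*6))*(21 + (54 - 33)) = (0 + (8 + 12))*(21 + 21) = (0 + 20)*42 = 20*42 = 840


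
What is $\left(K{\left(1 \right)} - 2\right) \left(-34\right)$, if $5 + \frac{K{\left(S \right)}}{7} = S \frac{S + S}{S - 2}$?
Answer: $1734$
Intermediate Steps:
$K{\left(S \right)} = -35 + \frac{14 S^{2}}{-2 + S}$ ($K{\left(S \right)} = -35 + 7 S \frac{S + S}{S - 2} = -35 + 7 S \frac{2 S}{-2 + S} = -35 + 7 \frac{2 S^{2}}{-2 + S} = -35 + \frac{14 S^{2}}{-2 + S}$)
$\left(K{\left(1 \right)} - 2\right) \left(-34\right) = \left(\frac{7 \left(10 - 5 + 2 \cdot 1^{2}\right)}{-2 + 1} - 2\right) \left(-34\right) = \left(\frac{7 \left(10 - 5 + 2 \cdot 1\right)}{-1} - 2\right) \left(-34\right) = \left(7 \left(-1\right) \left(10 - 5 + 2\right) - 2\right) \left(-34\right) = \left(7 \left(-1\right) 7 - 2\right) \left(-34\right) = \left(-49 - 2\right) \left(-34\right) = \left(-51\right) \left(-34\right) = 1734$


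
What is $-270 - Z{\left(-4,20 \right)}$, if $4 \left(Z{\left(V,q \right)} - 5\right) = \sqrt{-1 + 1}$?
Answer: $-275$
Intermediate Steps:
$Z{\left(V,q \right)} = 5$ ($Z{\left(V,q \right)} = 5 + \frac{\sqrt{-1 + 1}}{4} = 5 + \frac{\sqrt{0}}{4} = 5 + \frac{1}{4} \cdot 0 = 5 + 0 = 5$)
$-270 - Z{\left(-4,20 \right)} = -270 - 5 = -275$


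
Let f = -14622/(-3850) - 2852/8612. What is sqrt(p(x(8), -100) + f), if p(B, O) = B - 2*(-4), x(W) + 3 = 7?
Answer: sqrt(10626953011598)/828905 ≈ 3.9328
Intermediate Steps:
x(W) = 4 (x(W) = -3 + 7 = 4)
p(B, O) = 8 + B (p(B, O) = B + 8 = 8 + B)
f = 14368058/4144525 (f = -14622*(-1/3850) - 2852*1/8612 = 7311/1925 - 713/2153 = 14368058/4144525 ≈ 3.4668)
sqrt(p(x(8), -100) + f) = sqrt((8 + 4) + 14368058/4144525) = sqrt(12 + 14368058/4144525) = sqrt(64102358/4144525) = sqrt(10626953011598)/828905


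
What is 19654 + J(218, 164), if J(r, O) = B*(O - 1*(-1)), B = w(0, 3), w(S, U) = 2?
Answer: 19984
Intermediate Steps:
B = 2
J(r, O) = 2 + 2*O (J(r, O) = 2*(O - 1*(-1)) = 2*(O + 1) = 2*(1 + O) = 2 + 2*O)
19654 + J(218, 164) = 19654 + (2 + 2*164) = 19654 + (2 + 328) = 19654 + 330 = 19984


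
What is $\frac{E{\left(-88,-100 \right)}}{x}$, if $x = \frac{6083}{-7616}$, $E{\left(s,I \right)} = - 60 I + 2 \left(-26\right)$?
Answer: $- \frac{6471424}{869} \approx -7447.0$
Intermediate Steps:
$E{\left(s,I \right)} = -52 - 60 I$ ($E{\left(s,I \right)} = - 60 I - 52 = -52 - 60 I$)
$x = - \frac{869}{1088}$ ($x = 6083 \left(- \frac{1}{7616}\right) = - \frac{869}{1088} \approx -0.79871$)
$\frac{E{\left(-88,-100 \right)}}{x} = \frac{-52 - -6000}{- \frac{869}{1088}} = \left(-52 + 6000\right) \left(- \frac{1088}{869}\right) = 5948 \left(- \frac{1088}{869}\right) = - \frac{6471424}{869}$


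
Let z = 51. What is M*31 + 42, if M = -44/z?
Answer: 778/51 ≈ 15.255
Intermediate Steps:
M = -44/51 ≈ -0.86275
M*31 + 42 = -44/51*31 + 42 = -1364/51 + 42 = 778/51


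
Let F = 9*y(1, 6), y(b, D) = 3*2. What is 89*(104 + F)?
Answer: 14062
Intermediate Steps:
y(b, D) = 6
F = 54 (F = 9*6 = 54)
89*(104 + F) = 89*(104 + 54) = 89*158 = 14062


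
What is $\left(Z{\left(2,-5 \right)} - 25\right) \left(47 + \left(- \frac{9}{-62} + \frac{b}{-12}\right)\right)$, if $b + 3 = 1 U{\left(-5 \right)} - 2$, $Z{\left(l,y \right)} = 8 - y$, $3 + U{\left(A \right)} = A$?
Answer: $- \frac{17941}{31} \approx -578.74$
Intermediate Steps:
$U{\left(A \right)} = -3 + A$
$b = -13$ ($b = -3 + \left(1 \left(-3 - 5\right) - 2\right) = -3 + \left(1 \left(-8\right) - 2\right) = -3 - 10 = -13$)
$\left(Z{\left(2,-5 \right)} - 25\right) \left(47 + \left(- \frac{9}{-62} + \frac{b}{-12}\right)\right) = \left(\left(8 - -5\right) - 25\right) \left(47 - \left(- \frac{13}{12} - \frac{9}{62}\right)\right) = \left(\left(8 + 5\right) - 25\right) \left(47 - - \frac{457}{372}\right) = \left(13 - 25\right) \left(47 + \left(\frac{9}{62} + \frac{13}{12}\right)\right) = - 12 \left(47 + \frac{457}{372}\right) = \left(-12\right) \frac{17941}{372} = - \frac{17941}{31}$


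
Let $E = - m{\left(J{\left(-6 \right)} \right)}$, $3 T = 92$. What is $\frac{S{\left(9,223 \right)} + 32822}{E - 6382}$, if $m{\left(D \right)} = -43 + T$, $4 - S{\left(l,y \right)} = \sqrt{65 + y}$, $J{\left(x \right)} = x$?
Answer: $- \frac{98478}{19109} + \frac{36 \sqrt{2}}{19109} \approx -5.1508$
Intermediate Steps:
$T = \frac{92}{3}$ ($T = \frac{1}{3} \cdot 92 = \frac{92}{3} \approx 30.667$)
$S{\left(l,y \right)} = 4 - \sqrt{65 + y}$
$m{\left(D \right)} = - \frac{37}{3}$ ($m{\left(D \right)} = -43 + \frac{92}{3} = - \frac{37}{3}$)
$E = \frac{37}{3}$ ($E = \left(-1\right) \left(- \frac{37}{3}\right) = \frac{37}{3} \approx 12.333$)
$\frac{S{\left(9,223 \right)} + 32822}{E - 6382} = \frac{\left(4 - \sqrt{65 + 223}\right) + 32822}{\frac{37}{3} - 6382} = \frac{\left(4 - \sqrt{288}\right) + 32822}{- \frac{19109}{3}} = \left(\left(4 - 12 \sqrt{2}\right) + 32822\right) \left(- \frac{3}{19109}\right) = \left(32826 - 12 \sqrt{2}\right) \left(- \frac{3}{19109}\right) = - \frac{98478}{19109} + \frac{36 \sqrt{2}}{19109}$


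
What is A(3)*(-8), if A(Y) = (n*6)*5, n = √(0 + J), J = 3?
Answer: -240*√3 ≈ -415.69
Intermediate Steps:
n = √3 (n = √(0 + 3) = √3 ≈ 1.7320)
A(Y) = 30*√3 (A(Y) = (√3*6)*5 = (6*√3)*5 = 30*√3)
A(3)*(-8) = (30*√3)*(-8) = -240*√3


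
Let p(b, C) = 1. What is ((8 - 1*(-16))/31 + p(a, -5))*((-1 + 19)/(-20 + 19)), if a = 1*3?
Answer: -990/31 ≈ -31.935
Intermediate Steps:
a = 3
((8 - 1*(-16))/31 + p(a, -5))*((-1 + 19)/(-20 + 19)) = ((8 - 1*(-16))/31 + 1)*((-1 + 19)/(-20 + 19)) = ((8 + 16)*(1/31) + 1)*(18/(-1)) = (24*(1/31) + 1)*(18*(-1)) = (24/31 + 1)*(-18) = (55/31)*(-18) = -990/31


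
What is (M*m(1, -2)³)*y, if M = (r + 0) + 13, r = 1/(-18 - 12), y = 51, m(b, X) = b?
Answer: 6613/10 ≈ 661.30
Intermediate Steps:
r = -1/30 (r = 1/(-30) = -1/30 ≈ -0.033333)
M = 389/30 (M = (-1/30 + 0) + 13 = -1/30 + 13 = 389/30 ≈ 12.967)
(M*m(1, -2)³)*y = ((389/30)*1³)*51 = ((389/30)*1)*51 = (389/30)*51 = 6613/10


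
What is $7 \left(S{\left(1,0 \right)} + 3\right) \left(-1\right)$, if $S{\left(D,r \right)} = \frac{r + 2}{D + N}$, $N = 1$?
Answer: $-28$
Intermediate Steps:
$S{\left(D,r \right)} = \frac{2 + r}{1 + D}$ ($S{\left(D,r \right)} = \frac{r + 2}{D + 1} = \frac{2 + r}{1 + D}$)
$7 \left(S{\left(1,0 \right)} + 3\right) \left(-1\right) = 7 \left(\frac{2 + 0}{1 + 1} + 3\right) \left(-1\right) = 7 \left(\frac{1}{2} \cdot 2 + 3\right) \left(-1\right) = 7 \left(1 + 3\right) \left(-1\right) = 7 \cdot 4 \left(-1\right) = 7 \left(-4\right) = -28$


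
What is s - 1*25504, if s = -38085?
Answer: -63589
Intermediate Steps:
s - 1*25504 = -38085 - 1*25504 = -38085 - 25504 = -63589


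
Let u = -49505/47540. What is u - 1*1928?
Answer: -18341325/9508 ≈ -1929.0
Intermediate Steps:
u = -9901/9508 (u = -49505*1/47540 = -9901/9508 ≈ -1.0413)
u - 1*1928 = -9901/9508 - 1*1928 = -9901/9508 - 1928 = -18341325/9508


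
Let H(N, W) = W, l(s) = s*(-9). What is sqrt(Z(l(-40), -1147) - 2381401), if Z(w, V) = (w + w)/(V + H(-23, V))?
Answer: I*sqrt(3132993001129)/1147 ≈ 1543.2*I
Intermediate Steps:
l(s) = -9*s
Z(w, V) = w/V (Z(w, V) = (w + w)/(V + V) = (2*w)/((2*V)) = (2*w)*(1/(2*V)) = w/V)
sqrt(Z(l(-40), -1147) - 2381401) = sqrt(-9*(-40)/(-1147) - 2381401) = sqrt(360*(-1/1147) - 2381401) = sqrt(-360/1147 - 2381401) = sqrt(-2731467307/1147) = I*sqrt(3132993001129)/1147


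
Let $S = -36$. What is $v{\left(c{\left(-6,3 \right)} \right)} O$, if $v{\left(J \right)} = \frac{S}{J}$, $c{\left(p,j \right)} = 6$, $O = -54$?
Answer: $324$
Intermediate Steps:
$v{\left(J \right)} = - \frac{36}{J}$
$v{\left(c{\left(-6,3 \right)} \right)} O = - \frac{36}{6} \left(-54\right) = \left(-36\right) \frac{1}{6} \left(-54\right) = \left(-6\right) \left(-54\right) = 324$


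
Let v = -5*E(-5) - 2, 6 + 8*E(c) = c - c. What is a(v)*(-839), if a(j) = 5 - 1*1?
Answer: -3356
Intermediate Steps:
E(c) = -¾ (E(c) = -¾ + (c - c)/8 = -¾ + (⅛)*0 = -¾ + 0 = -¾)
v = 7/4 (v = -5*(-¾) - 2 = 15/4 - 2 = 7/4 ≈ 1.7500)
a(j) = 4 (a(j) = 5 - 1 = 4)
a(v)*(-839) = 4*(-839) = -3356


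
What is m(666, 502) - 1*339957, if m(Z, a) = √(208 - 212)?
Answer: -339957 + 2*I ≈ -3.3996e+5 + 2.0*I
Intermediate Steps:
m(Z, a) = 2*I (m(Z, a) = √(-4) = 2*I)
m(666, 502) - 1*339957 = 2*I - 1*339957 = 2*I - 339957 = -339957 + 2*I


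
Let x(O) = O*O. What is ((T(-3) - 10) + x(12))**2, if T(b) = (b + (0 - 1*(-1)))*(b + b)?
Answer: 21316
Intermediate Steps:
T(b) = 2*b*(1 + b) (T(b) = (b + (0 + 1))*(2*b) = (b + 1)*(2*b) = (1 + b)*(2*b) = 2*b*(1 + b))
x(O) = O**2
((T(-3) - 10) + x(12))**2 = ((2*(-3)*(1 - 3) - 10) + 12**2)**2 = ((2*(-3)*(-2) - 10) + 144)**2 = ((12 - 10) + 144)**2 = (2 + 144)**2 = 146**2 = 21316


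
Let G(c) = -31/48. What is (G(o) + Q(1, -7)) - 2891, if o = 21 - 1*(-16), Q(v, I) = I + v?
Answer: -139087/48 ≈ -2897.6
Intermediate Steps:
o = 37 (o = 21 + 16 = 37)
G(c) = -31/48 (G(c) = -31*1/48 = -31/48)
(G(o) + Q(1, -7)) - 2891 = (-31/48 + (-7 + 1)) - 2891 = (-31/48 - 6) - 2891 = -319/48 - 2891 = -139087/48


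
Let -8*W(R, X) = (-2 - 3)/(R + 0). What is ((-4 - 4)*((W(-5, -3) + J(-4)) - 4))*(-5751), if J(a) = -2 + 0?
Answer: -281799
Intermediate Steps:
J(a) = -2
W(R, X) = 5/(8*R) (W(R, X) = -(-2 - 3)/(8*(R + 0)) = -(-5)/(8*R) = 5/(8*R))
((-4 - 4)*((W(-5, -3) + J(-4)) - 4))*(-5751) = ((-4 - 4)*(((5/8)/(-5) - 2) - 4))*(-5751) = -8*(((5/8)*(-1/5) - 2) - 4)*(-5751) = -8*((-1/8 - 2) - 4)*(-5751) = -8*(-17/8 - 4)*(-5751) = -8*(-49/8)*(-5751) = 49*(-5751) = -281799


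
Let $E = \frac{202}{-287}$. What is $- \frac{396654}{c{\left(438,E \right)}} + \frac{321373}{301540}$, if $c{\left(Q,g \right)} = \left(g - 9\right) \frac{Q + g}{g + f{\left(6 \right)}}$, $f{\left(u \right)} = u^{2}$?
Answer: $\frac{4348088666829529}{1317460826320} \approx 3300.4$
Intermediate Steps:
$E = - \frac{202}{287}$ ($E = 202 \left(- \frac{1}{287}\right) = - \frac{202}{287} \approx -0.70383$)
$c{\left(Q,g \right)} = \frac{\left(-9 + g\right) \left(Q + g\right)}{36 + g}$ ($c{\left(Q,g \right)} = \left(g - 9\right) \frac{Q + g}{g + 6^{2}} = \left(-9 + g\right) \frac{Q + g}{g + 36} = \left(-9 + g\right) \frac{Q + g}{36 + g} = \frac{\left(-9 + g\right) \left(Q + g\right)}{36 + g}$)
$- \frac{396654}{c{\left(438,E \right)}} + \frac{321373}{301540} = - \frac{396654}{\frac{1}{36 - \frac{202}{287}} \left(\left(- \frac{202}{287}\right)^{2} - 3942 - - \frac{1818}{287} + 438 \left(- \frac{202}{287}\right)\right)} + \frac{321373}{301540} = - \frac{396654}{\frac{1}{\frac{10130}{287}} \left(\frac{40804}{82369} - 3942 + \frac{1818}{287} - \frac{88476}{287}\right)} + 321373 \cdot \frac{1}{301540} = - \frac{396654}{\frac{287}{10130} \left(- \frac{349528640}{82369}\right)} + \frac{321373}{301540} = - \frac{396654}{- \frac{34952864}{290731}} + \frac{321373}{301540} = \left(-396654\right) \left(- \frac{290731}{34952864}\right) + \frac{321373}{301540} = \frac{57659807037}{17476432} + \frac{321373}{301540} = \frac{4348088666829529}{1317460826320}$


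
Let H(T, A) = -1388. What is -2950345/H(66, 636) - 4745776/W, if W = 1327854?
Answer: 1955520136271/921530676 ≈ 2122.0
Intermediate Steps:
-2950345/H(66, 636) - 4745776/W = -2950345/(-1388) - 4745776/1327854 = -2950345*(-1/1388) - 4745776*1/1327854 = 2950345/1388 - 2372888/663927 = 1955520136271/921530676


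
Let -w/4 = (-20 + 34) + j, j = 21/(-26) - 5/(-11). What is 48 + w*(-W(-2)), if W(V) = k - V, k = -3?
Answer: -942/143 ≈ -6.5874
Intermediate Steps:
W(V) = -3 - V
j = -101/286 (j = 21*(-1/26) - 5*(-1/11) = -21/26 + 5/11 = -101/286 ≈ -0.35315)
w = -7806/143 (w = -4*((-20 + 34) - 101/286) = -4*(14 - 101/286) = -4*3903/286 = -7806/143 ≈ -54.587)
48 + w*(-W(-2)) = 48 - (-7806)*(-3 - 1*(-2))/143 = 48 - (-7806)*(-3 + 2)/143 = 48 - (-7806)*(-1)/143 = 48 - 7806/143*1 = 48 - 7806/143 = -942/143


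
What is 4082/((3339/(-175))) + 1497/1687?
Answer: -171444281/804699 ≈ -213.05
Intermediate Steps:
4082/((3339/(-175))) + 1497/1687 = 4082/((3339*(-1/175))) + 1497*(1/1687) = 4082/(-477/25) + 1497/1687 = 4082*(-25/477) + 1497/1687 = -102050/477 + 1497/1687 = -171444281/804699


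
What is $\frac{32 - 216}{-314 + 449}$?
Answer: $- \frac{184}{135} \approx -1.363$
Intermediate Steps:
$\frac{32 - 216}{-314 + 449} = - \frac{184}{135}$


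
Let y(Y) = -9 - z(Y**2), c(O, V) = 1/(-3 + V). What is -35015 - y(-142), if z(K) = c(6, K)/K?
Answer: -14230863298423/406526404 ≈ -35006.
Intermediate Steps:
z(K) = 1/(K*(-3 + K)) (z(K) = 1/((-3 + K)*K) = 1/(K*(-3 + K)))
y(Y) = -9 - 1/(Y**2*(-3 + Y**2)) (y(Y) = -9 - 1/((Y**2)*(-3 + Y**2)) = -9 - 1/(Y**2*(-3 + Y**2)))
-35015 - y(-142) = -35015 - (-1 + 9*(-142)**2*(3 - 1*(-142)**2))/((-142)**2*(-3 + (-142)**2)) = -35015 - (-1 + 9*20164*(3 - 1*20164))/(20164*(-3 + 20164)) = -35015 - (-1 + 9*20164*(3 - 20164))/(20164*20161) = -35015 - (-1 + 9*20164*(-20161))/(20164*20161) = -35015 - (-1 - 3658737636)/(20164*20161) = -35015 - (-3658737637)/(20164*20161) = -35015 - 1*(-3658737637/406526404) = -35015 + 3658737637/406526404 = -14230863298423/406526404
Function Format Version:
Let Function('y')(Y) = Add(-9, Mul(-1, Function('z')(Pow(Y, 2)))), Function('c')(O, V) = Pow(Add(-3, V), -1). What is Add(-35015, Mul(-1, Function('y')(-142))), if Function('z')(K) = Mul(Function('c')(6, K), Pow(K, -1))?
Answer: Rational(-14230863298423, 406526404) ≈ -35006.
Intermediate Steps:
Function('z')(K) = Mul(Pow(K, -1), Pow(Add(-3, K), -1)) (Function('z')(K) = Mul(Pow(Add(-3, K), -1), Pow(K, -1)) = Mul(Pow(K, -1), Pow(Add(-3, K), -1)))
Function('y')(Y) = Add(-9, Mul(-1, Pow(Y, -2), Pow(Add(-3, Pow(Y, 2)), -1))) (Function('y')(Y) = Add(-9, Mul(-1, Mul(Pow(Pow(Y, 2), -1), Pow(Add(-3, Pow(Y, 2)), -1)))) = Add(-9, Mul(-1, Mul(Pow(Y, -2), Pow(Add(-3, Pow(Y, 2)), -1)))) = Add(-9, Mul(-1, Pow(Y, -2), Pow(Add(-3, Pow(Y, 2)), -1))))
Add(-35015, Mul(-1, Function('y')(-142))) = Add(-35015, Mul(-1, Mul(Pow(-142, -2), Pow(Add(-3, Pow(-142, 2)), -1), Add(-1, Mul(9, Pow(-142, 2), Add(3, Mul(-1, Pow(-142, 2)))))))) = Add(-35015, Mul(-1, Mul(Rational(1, 20164), Pow(Add(-3, 20164), -1), Add(-1, Mul(9, 20164, Add(3, Mul(-1, 20164))))))) = Add(-35015, Mul(-1, Mul(Rational(1, 20164), Pow(20161, -1), Add(-1, Mul(9, 20164, Add(3, -20164)))))) = Add(-35015, Mul(-1, Mul(Rational(1, 20164), Rational(1, 20161), Add(-1, Mul(9, 20164, -20161))))) = Add(-35015, Mul(-1, Mul(Rational(1, 20164), Rational(1, 20161), Add(-1, -3658737636)))) = Add(-35015, Mul(-1, Mul(Rational(1, 20164), Rational(1, 20161), -3658737637))) = Add(-35015, Mul(-1, Rational(-3658737637, 406526404))) = Add(-35015, Rational(3658737637, 406526404)) = Rational(-14230863298423, 406526404)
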